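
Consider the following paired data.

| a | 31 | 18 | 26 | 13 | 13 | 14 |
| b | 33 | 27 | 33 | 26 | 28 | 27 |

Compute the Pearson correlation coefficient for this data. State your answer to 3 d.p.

n = 6, Σa = 115, Σb = 174, Σa² = 2495, Σb² = 5096, Σab = 3447
nΣab − ΣaΣb = 20682 − 20010 = 672
nΣa² − (Σa)² = 14970 − 13225 = 1745; nΣb² − (Σb)² = 30576 − 30276 = 300
r = 672 / √(1745 × 300) = 672 / 723.5330 ≈ 0.929

0.929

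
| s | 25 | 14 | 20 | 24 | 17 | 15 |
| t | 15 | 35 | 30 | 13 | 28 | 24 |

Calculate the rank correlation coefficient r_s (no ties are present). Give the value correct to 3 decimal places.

Rank s: 6, 1, 4, 5, 3, 2
Rank t: 2, 6, 5, 1, 4, 3
d = rank(s) − rank(t): 4, -5, -1, 4, -1, -1; Σd² = 60
ρ = 1 − 6Σd² / [n(n²−1)] = 1 − 6×60 / (6×35) = 1 − 360/210 ≈ -0.714

-0.714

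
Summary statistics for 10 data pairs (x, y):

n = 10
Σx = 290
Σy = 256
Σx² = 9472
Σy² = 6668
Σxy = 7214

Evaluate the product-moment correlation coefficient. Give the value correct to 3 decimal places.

-0.602

r = (nΣxy − ΣxΣy) / √[(nΣx² − (Σx)²)(nΣy² − (Σy)²)]
Numerator: 10×7214 − 290×256 = -2100
Denominator: √[(94720 − 84100)(66680 − 65536)] = √[10620 × 1144] = 3485.5817
r = -2100 / 3485.5817 ≈ -0.602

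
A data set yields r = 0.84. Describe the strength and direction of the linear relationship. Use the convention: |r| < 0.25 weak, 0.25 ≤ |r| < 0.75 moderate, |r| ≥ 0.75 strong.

r = 0.84 > 0 so the relationship is positive.
|r| = 0.84, which falls in the strong range.

strong positive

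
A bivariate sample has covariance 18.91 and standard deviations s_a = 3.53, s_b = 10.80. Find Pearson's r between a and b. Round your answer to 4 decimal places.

0.4960

r = Cov(a,b) / (s_a · s_b) = 18.91 / (3.53 × 10.80)
  = 18.91 / 38.1240 ≈ 0.4960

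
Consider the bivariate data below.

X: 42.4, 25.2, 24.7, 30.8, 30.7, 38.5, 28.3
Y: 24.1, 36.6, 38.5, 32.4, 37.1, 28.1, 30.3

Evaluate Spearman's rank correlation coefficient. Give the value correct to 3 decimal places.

Rank X: 7, 2, 1, 5, 4, 6, 3
Rank Y: 1, 5, 7, 4, 6, 2, 3
d = rank(X) − rank(Y): 6, -3, -6, 1, -2, 4, 0; Σd² = 102
ρ = 1 − 6Σd² / [n(n²−1)] = 1 − 6×102 / (7×48) = 1 − 612/336 ≈ -0.821

-0.821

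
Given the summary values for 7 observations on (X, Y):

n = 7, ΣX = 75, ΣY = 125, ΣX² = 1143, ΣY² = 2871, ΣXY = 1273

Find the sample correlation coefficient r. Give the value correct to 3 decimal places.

-0.142

r = (nΣXY − ΣXΣY) / √[(nΣX² − (ΣX)²)(nΣY² − (ΣY)²)]
Numerator: 7×1273 − 75×125 = -464
Denominator: √[(8001 − 5625)(20097 − 15625)] = √[2376 × 4472] = 3259.6736
r = -464 / 3259.6736 ≈ -0.142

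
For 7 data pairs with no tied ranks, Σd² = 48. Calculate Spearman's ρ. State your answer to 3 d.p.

ρ = 1 − 6Σd² / [n(n²−1)] = 1 − 6×48 / (7×48)
  = 1 − 288/336 = 1 − 0.8571 ≈ 0.143

0.143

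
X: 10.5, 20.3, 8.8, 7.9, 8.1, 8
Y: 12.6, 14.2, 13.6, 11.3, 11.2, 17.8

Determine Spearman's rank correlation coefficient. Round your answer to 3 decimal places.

Rank X: 5, 6, 4, 1, 3, 2
Rank Y: 3, 5, 4, 2, 1, 6
d = rank(X) − rank(Y): 2, 1, 0, -1, 2, -4; Σd² = 26
ρ = 1 − 6Σd² / [n(n²−1)] = 1 − 6×26 / (6×35) = 1 − 156/210 ≈ 0.257

0.257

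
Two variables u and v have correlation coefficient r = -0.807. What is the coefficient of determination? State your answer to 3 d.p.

0.651

r² = (-0.807)² = 0.651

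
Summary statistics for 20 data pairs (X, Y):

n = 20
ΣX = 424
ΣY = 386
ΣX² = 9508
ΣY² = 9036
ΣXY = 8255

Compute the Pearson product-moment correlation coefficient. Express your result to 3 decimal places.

r = (nΣXY − ΣXΣY) / √[(nΣX² − (ΣX)²)(nΣY² − (ΣY)²)]
Numerator: 20×8255 − 424×386 = 1436
Denominator: √[(190160 − 179776)(180720 − 148996)] = √[10384 × 31724] = 18149.9867
r = 1436 / 18149.9867 ≈ 0.079

0.079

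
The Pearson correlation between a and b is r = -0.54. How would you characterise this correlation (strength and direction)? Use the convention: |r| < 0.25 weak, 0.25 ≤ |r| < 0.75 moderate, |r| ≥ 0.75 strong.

r = -0.54 < 0 so the relationship is negative.
|r| = 0.54, which falls in the moderate range.

moderate negative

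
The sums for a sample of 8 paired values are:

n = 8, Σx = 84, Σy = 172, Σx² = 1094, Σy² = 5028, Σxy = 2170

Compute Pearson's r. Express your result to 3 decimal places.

0.686

r = (nΣxy − ΣxΣy) / √[(nΣx² − (Σx)²)(nΣy² − (Σy)²)]
Numerator: 8×2170 − 84×172 = 2912
Denominator: √[(8752 − 7056)(40224 − 29584)] = √[1696 × 10640] = 4247.9925
r = 2912 / 4247.9925 ≈ 0.686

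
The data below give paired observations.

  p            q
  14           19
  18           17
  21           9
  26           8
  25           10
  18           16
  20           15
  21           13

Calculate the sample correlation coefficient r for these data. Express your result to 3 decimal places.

n = 8, Σp = 163, Σq = 107, Σp² = 3427, Σq² = 1545, Σpq = 2080
nΣpq − ΣpΣq = 16640 − 17441 = -801
nΣp² − (Σp)² = 27416 − 26569 = 847; nΣq² − (Σq)² = 12360 − 11449 = 911
r = -801 / √(847 × 911) = -801 / 878.4173 ≈ -0.912

-0.912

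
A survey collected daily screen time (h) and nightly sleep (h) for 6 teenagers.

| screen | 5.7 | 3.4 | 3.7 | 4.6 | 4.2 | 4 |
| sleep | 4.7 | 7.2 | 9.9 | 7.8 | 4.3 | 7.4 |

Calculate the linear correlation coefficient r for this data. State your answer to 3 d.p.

-0.562

n = 6, Σx = 25.6, Σy = 41.3, Σx² = 112.54, Σy² = 306.03, Σxy = 171.44
nΣxy − ΣxΣy = 1028.64 − 1057.28 = -28.64
nΣx² − (Σx)² = 675.24 − 655.36 = 19.88; nΣy² − (Σy)² = 1836.18 − 1705.69 = 130.49
r = -28.64 / √(19.88 × 130.49) = -28.64 / 50.9327 ≈ -0.562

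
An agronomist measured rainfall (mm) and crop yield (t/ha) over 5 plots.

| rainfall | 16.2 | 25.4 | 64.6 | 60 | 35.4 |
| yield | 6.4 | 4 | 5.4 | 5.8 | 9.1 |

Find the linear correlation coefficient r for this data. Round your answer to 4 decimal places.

-0.0851

n = 5, Σx = 201.6, Σy = 30.7, Σx² = 9933.92, Σy² = 202.57, Σxy = 1224.26
nΣxy − ΣxΣy = 6121.3 − 6189.12 = -67.82
nΣx² − (Σx)² = 49669.6 − 40642.56 = 9027.04; nΣy² − (Σy)² = 1012.85 − 942.49 = 70.36
r = -67.82 / √(9027.04 × 70.36) = -67.82 / 796.9583 ≈ -0.0851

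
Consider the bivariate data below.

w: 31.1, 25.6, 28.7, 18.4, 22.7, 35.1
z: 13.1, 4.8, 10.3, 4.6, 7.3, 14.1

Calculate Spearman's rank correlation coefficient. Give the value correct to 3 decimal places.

Rank w: 5, 3, 4, 1, 2, 6
Rank z: 5, 2, 4, 1, 3, 6
d = rank(w) − rank(z): 0, 1, 0, 0, -1, 0; Σd² = 2
ρ = 1 − 6Σd² / [n(n²−1)] = 1 − 6×2 / (6×35) = 1 − 12/210 ≈ 0.943

0.943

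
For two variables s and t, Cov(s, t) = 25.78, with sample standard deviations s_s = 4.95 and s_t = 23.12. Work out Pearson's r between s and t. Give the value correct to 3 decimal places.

0.225

r = Cov(s,t) / (s_s · s_t) = 25.78 / (4.95 × 23.12)
  = 25.78 / 114.4440 ≈ 0.225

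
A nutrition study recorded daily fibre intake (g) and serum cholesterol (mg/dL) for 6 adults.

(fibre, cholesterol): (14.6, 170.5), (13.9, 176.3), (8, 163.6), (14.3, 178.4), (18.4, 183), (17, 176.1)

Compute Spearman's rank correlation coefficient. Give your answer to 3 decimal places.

0.543

Rank fibre: 4, 2, 1, 3, 6, 5
Rank cholesterol: 2, 4, 1, 5, 6, 3
d = rank(fibre) − rank(cholesterol): 2, -2, 0, -2, 0, 2; Σd² = 16
ρ = 1 − 6Σd² / [n(n²−1)] = 1 − 6×16 / (6×35) = 1 − 96/210 ≈ 0.543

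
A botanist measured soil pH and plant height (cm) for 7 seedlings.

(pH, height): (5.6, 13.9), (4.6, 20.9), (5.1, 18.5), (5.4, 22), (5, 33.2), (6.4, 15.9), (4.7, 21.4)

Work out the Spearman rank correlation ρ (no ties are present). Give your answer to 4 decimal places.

-0.5357

Rank pH: 6, 1, 4, 5, 3, 7, 2
Rank height: 1, 4, 3, 6, 7, 2, 5
d = rank(pH) − rank(height): 5, -3, 1, -1, -4, 5, -3; Σd² = 86
ρ = 1 − 6Σd² / [n(n²−1)] = 1 − 6×86 / (7×48) = 1 − 516/336 ≈ -0.5357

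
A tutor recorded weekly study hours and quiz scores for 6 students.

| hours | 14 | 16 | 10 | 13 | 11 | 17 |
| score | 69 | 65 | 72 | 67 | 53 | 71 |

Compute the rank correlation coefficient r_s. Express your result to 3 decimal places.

Rank hours: 4, 5, 1, 3, 2, 6
Rank score: 4, 2, 6, 3, 1, 5
d = rank(hours) − rank(score): 0, 3, -5, 0, 1, 1; Σd² = 36
ρ = 1 − 6Σd² / [n(n²−1)] = 1 − 6×36 / (6×35) = 1 − 216/210 ≈ -0.029

-0.029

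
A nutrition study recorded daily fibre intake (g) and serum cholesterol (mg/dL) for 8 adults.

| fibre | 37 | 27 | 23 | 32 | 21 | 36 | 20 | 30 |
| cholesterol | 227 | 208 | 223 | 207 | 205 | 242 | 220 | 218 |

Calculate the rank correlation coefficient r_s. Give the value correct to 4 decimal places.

0.4524

Rank fibre: 8, 4, 3, 6, 2, 7, 1, 5
Rank cholesterol: 7, 3, 6, 2, 1, 8, 5, 4
d = rank(fibre) − rank(cholesterol): 1, 1, -3, 4, 1, -1, -4, 1; Σd² = 46
ρ = 1 − 6Σd² / [n(n²−1)] = 1 − 6×46 / (8×63) = 1 − 276/504 ≈ 0.4524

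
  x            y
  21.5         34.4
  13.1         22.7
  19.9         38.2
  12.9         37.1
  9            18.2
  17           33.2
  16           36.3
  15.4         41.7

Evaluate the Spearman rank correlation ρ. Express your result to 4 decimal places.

Rank x: 8, 3, 7, 2, 1, 6, 5, 4
Rank y: 4, 2, 7, 6, 1, 3, 5, 8
d = rank(x) − rank(y): 4, 1, 0, -4, 0, 3, 0, -4; Σd² = 58
ρ = 1 − 6Σd² / [n(n²−1)] = 1 − 6×58 / (8×63) = 1 − 348/504 ≈ 0.3095

0.3095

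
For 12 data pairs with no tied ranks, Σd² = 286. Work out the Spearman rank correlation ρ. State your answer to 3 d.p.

ρ = 1 − 6Σd² / [n(n²−1)] = 1 − 6×286 / (12×143)
  = 1 − 1716/1716 = 1 − 1.0000 ≈ 0.000

0.000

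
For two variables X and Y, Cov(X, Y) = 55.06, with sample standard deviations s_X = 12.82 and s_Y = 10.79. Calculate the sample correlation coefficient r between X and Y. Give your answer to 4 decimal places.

r = Cov(X,Y) / (s_X · s_Y) = 55.06 / (12.82 × 10.79)
  = 55.06 / 138.3278 ≈ 0.3980

0.3980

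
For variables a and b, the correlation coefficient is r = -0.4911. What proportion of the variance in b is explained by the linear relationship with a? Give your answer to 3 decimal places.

r² = (-0.4911)² = 0.241

0.241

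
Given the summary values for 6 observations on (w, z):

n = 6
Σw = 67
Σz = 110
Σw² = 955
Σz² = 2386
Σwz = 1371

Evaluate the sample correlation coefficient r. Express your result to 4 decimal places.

r = (nΣwz − ΣwΣz) / √[(nΣw² − (Σw)²)(nΣz² − (Σz)²)]
Numerator: 6×1371 − 67×110 = 856
Denominator: √[(5730 − 4489)(14316 − 12100)] = √[1241 × 2216] = 1658.3293
r = 856 / 1658.3293 ≈ 0.5162

0.5162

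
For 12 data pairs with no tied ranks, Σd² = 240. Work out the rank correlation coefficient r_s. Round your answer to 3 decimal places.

ρ = 1 − 6Σd² / [n(n²−1)] = 1 − 6×240 / (12×143)
  = 1 − 1440/1716 = 1 − 0.8392 ≈ 0.161

0.161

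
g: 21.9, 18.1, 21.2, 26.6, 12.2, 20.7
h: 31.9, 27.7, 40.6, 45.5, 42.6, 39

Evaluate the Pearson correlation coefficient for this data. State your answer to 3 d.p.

n = 6, Σg = 120.7, Σh = 227.3, Σg² = 2541.55, Σh² = 8839.27, Σgh = 4598.02
nΣgh − ΣgΣh = 27588.12 − 27435.11 = 153.01
nΣg² − (Σg)² = 15249.3 − 14568.49 = 680.81; nΣh² − (Σh)² = 53035.62 − 51665.29 = 1370.33
r = 153.01 / √(680.81 × 1370.33) = 153.01 / 965.8853 ≈ 0.158

0.158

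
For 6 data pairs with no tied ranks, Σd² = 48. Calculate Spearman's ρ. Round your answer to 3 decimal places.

ρ = 1 − 6Σd² / [n(n²−1)] = 1 − 6×48 / (6×35)
  = 1 − 288/210 = 1 − 1.3714 ≈ -0.371

-0.371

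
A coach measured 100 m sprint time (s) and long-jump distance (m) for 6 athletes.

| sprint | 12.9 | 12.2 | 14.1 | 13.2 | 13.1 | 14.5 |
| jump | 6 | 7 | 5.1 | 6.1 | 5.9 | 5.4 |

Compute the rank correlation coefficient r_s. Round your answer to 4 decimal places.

-0.7714

Rank sprint: 2, 1, 5, 4, 3, 6
Rank jump: 4, 6, 1, 5, 3, 2
d = rank(sprint) − rank(jump): -2, -5, 4, -1, 0, 4; Σd² = 62
ρ = 1 − 6Σd² / [n(n²−1)] = 1 − 6×62 / (6×35) = 1 − 372/210 ≈ -0.7714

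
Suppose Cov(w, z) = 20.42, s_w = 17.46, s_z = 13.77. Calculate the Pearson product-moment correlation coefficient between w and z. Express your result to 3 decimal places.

r = Cov(w,z) / (s_w · s_z) = 20.42 / (17.46 × 13.77)
  = 20.42 / 240.4242 ≈ 0.085

0.085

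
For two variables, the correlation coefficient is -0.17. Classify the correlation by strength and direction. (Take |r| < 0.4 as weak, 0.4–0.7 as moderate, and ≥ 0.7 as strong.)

weak negative

r = -0.17 < 0 so the relationship is negative.
|r| = 0.17, which falls in the weak range.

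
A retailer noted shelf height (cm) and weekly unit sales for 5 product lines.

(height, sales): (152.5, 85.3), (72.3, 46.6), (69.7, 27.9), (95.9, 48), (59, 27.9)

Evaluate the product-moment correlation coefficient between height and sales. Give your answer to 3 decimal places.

0.963

n = 5, Σx = 449.4, Σy = 235.7, Σx² = 46019.44, Σy² = 13308.47, Σxy = 24571.36
nΣxy − ΣxΣy = 122856.8 − 105923.58 = 16933.22
nΣx² − (Σx)² = 230097.2 − 201960.36 = 28136.84; nΣy² − (Σy)² = 66542.35 − 55554.49 = 10987.86
r = 16933.22 / √(28136.84 × 10987.86) = 16933.22 / 17583.0503 ≈ 0.963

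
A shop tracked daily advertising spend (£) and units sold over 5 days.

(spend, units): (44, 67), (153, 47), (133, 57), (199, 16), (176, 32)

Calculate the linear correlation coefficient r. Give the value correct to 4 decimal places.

n = 5, Σx = 705, Σy = 219, Σx² = 113611, Σy² = 11227, Σxy = 26536
nΣxy − ΣxΣy = 132680 − 154395 = -21715
nΣx² − (Σx)² = 568055 − 497025 = 71030; nΣy² − (Σy)² = 56135 − 47961 = 8174
r = -21715 / √(71030 × 8174) = -21715 / 24095.6266 ≈ -0.9012

-0.9012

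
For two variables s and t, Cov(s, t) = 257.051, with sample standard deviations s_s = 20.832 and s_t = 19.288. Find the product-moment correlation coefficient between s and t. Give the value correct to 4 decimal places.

r = Cov(s,t) / (s_s · s_t) = 257.051 / (20.832 × 19.288)
  = 257.051 / 401.8076 ≈ 0.6397

0.6397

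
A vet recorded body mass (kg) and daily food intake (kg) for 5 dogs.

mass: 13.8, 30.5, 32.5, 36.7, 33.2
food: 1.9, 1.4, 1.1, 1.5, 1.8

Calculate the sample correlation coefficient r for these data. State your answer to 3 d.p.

n = 5, Σx = 146.7, Σy = 7.7, Σx² = 4626.07, Σy² = 12.27, Σxy = 219.48
nΣxy − ΣxΣy = 1097.4 − 1129.59 = -32.19
nΣx² − (Σx)² = 23130.35 − 21520.89 = 1609.46; nΣy² − (Σy)² = 61.35 − 59.29 = 2.06
r = -32.19 / √(1609.46 × 2.06) = -32.19 / 57.5803 ≈ -0.559

-0.559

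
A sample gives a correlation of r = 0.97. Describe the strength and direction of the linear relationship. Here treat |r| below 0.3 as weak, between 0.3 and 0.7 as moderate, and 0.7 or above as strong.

r = 0.97 > 0 so the relationship is positive.
|r| = 0.97, which falls in the strong range.

strong positive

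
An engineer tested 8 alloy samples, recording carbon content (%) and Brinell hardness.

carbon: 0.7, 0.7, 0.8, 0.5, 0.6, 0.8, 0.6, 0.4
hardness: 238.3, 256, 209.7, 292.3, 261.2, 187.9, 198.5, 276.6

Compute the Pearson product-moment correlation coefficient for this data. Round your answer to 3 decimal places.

-0.736

n = 8, Σx = 5.1, Σy = 1920.5, Σx² = 3.39, Σy² = 471177.93, Σxy = 1196.7
nΣxy − ΣxΣy = 9573.6 − 9794.55 = -220.95
nΣx² − (Σx)² = 27.12 − 26.01 = 1.11; nΣy² − (Σy)² = 3769423.44 − 3688320.25 = 81103.19
r = -220.95 / √(1.11 × 81103.19) = -220.95 / 300.0409 ≈ -0.736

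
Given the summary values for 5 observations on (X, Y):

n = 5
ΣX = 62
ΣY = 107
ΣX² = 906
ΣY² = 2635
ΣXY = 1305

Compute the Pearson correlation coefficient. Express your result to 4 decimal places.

-0.1002

r = (nΣXY − ΣXΣY) / √[(nΣX² − (ΣX)²)(nΣY² − (ΣY)²)]
Numerator: 5×1305 − 62×107 = -109
Denominator: √[(4530 − 3844)(13175 − 11449)] = √[686 × 1726] = 1088.1342
r = -109 / 1088.1342 ≈ -0.1002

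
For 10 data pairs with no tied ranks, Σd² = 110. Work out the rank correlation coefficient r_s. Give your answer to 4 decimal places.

0.3333

ρ = 1 − 6Σd² / [n(n²−1)] = 1 − 6×110 / (10×99)
  = 1 − 660/990 = 1 − 0.66667 ≈ 0.3333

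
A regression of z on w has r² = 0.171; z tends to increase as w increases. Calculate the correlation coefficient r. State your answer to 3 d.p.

0.414

|r| = √0.171 = 0.414
The association is positive, so r = 0.414.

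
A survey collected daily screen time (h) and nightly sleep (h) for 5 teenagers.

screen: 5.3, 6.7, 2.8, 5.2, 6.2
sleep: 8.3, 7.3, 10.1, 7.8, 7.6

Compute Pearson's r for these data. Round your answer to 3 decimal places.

-0.974

n = 5, Σx = 26.2, Σy = 41.1, Σx² = 146.3, Σy² = 342.79, Σxy = 208.86
nΣxy − ΣxΣy = 1044.3 − 1076.82 = -32.52
nΣx² − (Σx)² = 731.5 − 686.44 = 45.06; nΣy² − (Σy)² = 1713.95 − 1689.21 = 24.74
r = -32.52 / √(45.06 × 24.74) = -32.52 / 33.3884 ≈ -0.974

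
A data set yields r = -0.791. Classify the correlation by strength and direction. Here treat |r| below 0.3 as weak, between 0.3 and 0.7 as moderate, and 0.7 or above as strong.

strong negative

r = -0.791 < 0 so the relationship is negative.
|r| = 0.791, which falls in the strong range.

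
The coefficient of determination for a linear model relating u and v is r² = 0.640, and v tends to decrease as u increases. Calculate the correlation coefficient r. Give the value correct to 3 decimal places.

|r| = √0.640 = 0.800
The association is negative, so r = −0.800.

-0.800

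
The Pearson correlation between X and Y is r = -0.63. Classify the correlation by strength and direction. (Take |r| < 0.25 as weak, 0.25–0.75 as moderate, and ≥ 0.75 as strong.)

r = -0.63 < 0 so the relationship is negative.
|r| = 0.63, which falls in the moderate range.

moderate negative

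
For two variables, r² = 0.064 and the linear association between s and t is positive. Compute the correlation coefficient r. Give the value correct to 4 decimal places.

|r| = √0.064 = 0.2530
The association is positive, so r = 0.2530.

0.2530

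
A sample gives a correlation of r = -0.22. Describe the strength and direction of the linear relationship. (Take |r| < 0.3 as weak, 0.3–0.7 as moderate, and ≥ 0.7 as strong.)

weak negative

r = -0.22 < 0 so the relationship is negative.
|r| = 0.22, which falls in the weak range.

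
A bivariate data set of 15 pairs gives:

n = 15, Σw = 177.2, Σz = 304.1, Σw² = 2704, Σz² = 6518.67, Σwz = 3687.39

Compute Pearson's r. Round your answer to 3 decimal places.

0.204

r = (nΣwz − ΣwΣz) / √[(nΣw² − (Σw)²)(nΣz² − (Σz)²)]
Numerator: 15×3687.39 − 177.2×304.1 = 1424.33
Denominator: √[(40560 − 31399.84)(97780.05 − 92476.81)] = √[9160.16 × 5303.24] = 6969.8298
r = 1424.33 / 6969.8298 ≈ 0.204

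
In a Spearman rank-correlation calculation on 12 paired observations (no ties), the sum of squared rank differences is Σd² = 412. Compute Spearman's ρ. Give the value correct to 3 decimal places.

-0.441

ρ = 1 − 6Σd² / [n(n²−1)] = 1 − 6×412 / (12×143)
  = 1 − 2472/1716 = 1 − 1.4406 ≈ -0.441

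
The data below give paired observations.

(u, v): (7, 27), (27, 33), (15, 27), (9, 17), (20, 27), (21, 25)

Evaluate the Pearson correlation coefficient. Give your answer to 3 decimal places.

0.653

n = 6, Σu = 99, Σv = 156, Σu² = 1925, Σv² = 4190, Σuv = 2703
nΣuv − ΣuΣv = 16218 − 15444 = 774
nΣu² − (Σu)² = 11550 − 9801 = 1749; nΣv² − (Σv)² = 25140 − 24336 = 804
r = 774 / √(1749 × 804) = 774 / 1185.8314 ≈ 0.653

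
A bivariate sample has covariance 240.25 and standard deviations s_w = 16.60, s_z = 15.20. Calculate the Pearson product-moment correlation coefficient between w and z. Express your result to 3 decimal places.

0.952

r = Cov(w,z) / (s_w · s_z) = 240.25 / (16.60 × 15.20)
  = 240.25 / 252.3200 ≈ 0.952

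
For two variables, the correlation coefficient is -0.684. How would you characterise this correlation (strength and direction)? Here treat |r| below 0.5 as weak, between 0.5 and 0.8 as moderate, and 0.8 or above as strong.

moderate negative

r = -0.684 < 0 so the relationship is negative.
|r| = 0.684, which falls in the moderate range.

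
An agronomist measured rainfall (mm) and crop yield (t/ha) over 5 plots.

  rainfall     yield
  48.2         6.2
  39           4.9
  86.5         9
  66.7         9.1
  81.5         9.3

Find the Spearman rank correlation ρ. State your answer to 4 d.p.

0.7000

Rank rainfall: 2, 1, 5, 3, 4
Rank yield: 2, 1, 3, 4, 5
d = rank(rainfall) − rank(yield): 0, 0, 2, -1, -1; Σd² = 6
ρ = 1 − 6Σd² / [n(n²−1)] = 1 − 6×6 / (5×24) = 1 − 36/120 ≈ 0.7000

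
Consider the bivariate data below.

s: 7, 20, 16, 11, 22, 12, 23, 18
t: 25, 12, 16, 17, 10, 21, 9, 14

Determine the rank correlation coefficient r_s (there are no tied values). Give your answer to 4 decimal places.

Rank s: 1, 6, 4, 2, 7, 3, 8, 5
Rank t: 8, 3, 5, 6, 2, 7, 1, 4
d = rank(s) − rank(t): -7, 3, -1, -4, 5, -4, 7, 1; Σd² = 166
ρ = 1 − 6Σd² / [n(n²−1)] = 1 − 6×166 / (8×63) = 1 − 996/504 ≈ -0.9762

-0.9762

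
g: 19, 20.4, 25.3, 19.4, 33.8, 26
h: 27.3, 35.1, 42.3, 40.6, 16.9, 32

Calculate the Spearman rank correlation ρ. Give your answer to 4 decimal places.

Rank g: 1, 3, 4, 2, 6, 5
Rank h: 2, 4, 6, 5, 1, 3
d = rank(g) − rank(h): -1, -1, -2, -3, 5, 2; Σd² = 44
ρ = 1 − 6Σd² / [n(n²−1)] = 1 − 6×44 / (6×35) = 1 − 264/210 ≈ -0.2571

-0.2571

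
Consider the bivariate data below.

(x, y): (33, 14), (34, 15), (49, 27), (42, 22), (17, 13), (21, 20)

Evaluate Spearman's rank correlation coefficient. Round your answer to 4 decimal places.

Rank x: 3, 4, 6, 5, 1, 2
Rank y: 2, 3, 6, 5, 1, 4
d = rank(x) − rank(y): 1, 1, 0, 0, 0, -2; Σd² = 6
ρ = 1 − 6Σd² / [n(n²−1)] = 1 − 6×6 / (6×35) = 1 − 36/210 ≈ 0.8286

0.8286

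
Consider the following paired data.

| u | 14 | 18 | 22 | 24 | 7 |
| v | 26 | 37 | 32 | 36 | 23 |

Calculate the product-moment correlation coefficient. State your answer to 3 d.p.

n = 5, Σu = 85, Σv = 154, Σu² = 1629, Σv² = 4894, Σuv = 2759
nΣuv − ΣuΣv = 13795 − 13090 = 705
nΣu² − (Σu)² = 8145 − 7225 = 920; nΣv² − (Σv)² = 24470 − 23716 = 754
r = 705 / √(920 × 754) = 705 / 832.8745 ≈ 0.846

0.846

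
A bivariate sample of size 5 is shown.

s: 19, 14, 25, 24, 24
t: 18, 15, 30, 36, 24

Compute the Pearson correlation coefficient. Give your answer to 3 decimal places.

0.840

n = 5, Σs = 106, Σt = 123, Σs² = 2334, Σt² = 3321, Σst = 2742
nΣst − ΣsΣt = 13710 − 13038 = 672
nΣs² − (Σs)² = 11670 − 11236 = 434; nΣt² − (Σt)² = 16605 − 15129 = 1476
r = 672 / √(434 × 1476) = 672 / 800.3649 ≈ 0.840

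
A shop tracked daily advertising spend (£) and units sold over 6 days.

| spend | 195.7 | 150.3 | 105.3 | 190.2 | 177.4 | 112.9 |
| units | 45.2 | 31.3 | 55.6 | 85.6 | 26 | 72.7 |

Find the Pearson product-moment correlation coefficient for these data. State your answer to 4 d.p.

n = 6, Σx = 931.8, Σy = 316.4, Σx² = 152369.88, Σy² = 19402.74, Σxy = 48506.06
nΣxy − ΣxΣy = 291036.36 − 294821.52 = -3785.16
nΣx² − (Σx)² = 914219.28 − 868251.24 = 45968.04; nΣy² − (Σy)² = 116416.44 − 100108.96 = 16307.48
r = -3785.16 / √(45968.04 × 16307.48) = -3785.16 / 27379.2420 ≈ -0.1382

-0.1382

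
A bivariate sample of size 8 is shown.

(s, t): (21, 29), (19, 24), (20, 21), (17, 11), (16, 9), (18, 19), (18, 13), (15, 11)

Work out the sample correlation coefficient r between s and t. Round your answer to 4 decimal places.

0.9003

n = 8, Σs = 144, Σt = 137, Σs² = 2620, Σt² = 2711, Σst = 2557
nΣst − ΣsΣt = 20456 − 19728 = 728
nΣs² − (Σs)² = 20960 − 20736 = 224; nΣt² − (Σt)² = 21688 − 18769 = 2919
r = 728 / √(224 × 2919) = 728 / 808.6136 ≈ 0.9003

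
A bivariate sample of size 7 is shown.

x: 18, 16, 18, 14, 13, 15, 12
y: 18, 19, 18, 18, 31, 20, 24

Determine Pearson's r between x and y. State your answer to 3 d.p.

n = 7, Σx = 106, Σy = 148, Σx² = 1638, Σy² = 3270, Σxy = 2195
nΣxy − ΣxΣy = 15365 − 15688 = -323
nΣx² − (Σx)² = 11466 − 11236 = 230; nΣy² − (Σy)² = 22890 − 21904 = 986
r = -323 / √(230 × 986) = -323 / 476.2142 ≈ -0.678

-0.678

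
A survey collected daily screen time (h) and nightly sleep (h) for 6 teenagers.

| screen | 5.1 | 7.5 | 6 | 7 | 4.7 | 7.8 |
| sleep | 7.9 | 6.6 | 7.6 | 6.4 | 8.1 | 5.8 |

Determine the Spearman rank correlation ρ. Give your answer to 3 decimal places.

-0.943

Rank screen: 2, 5, 3, 4, 1, 6
Rank sleep: 5, 3, 4, 2, 6, 1
d = rank(screen) − rank(sleep): -3, 2, -1, 2, -5, 5; Σd² = 68
ρ = 1 − 6Σd² / [n(n²−1)] = 1 − 6×68 / (6×35) = 1 − 408/210 ≈ -0.943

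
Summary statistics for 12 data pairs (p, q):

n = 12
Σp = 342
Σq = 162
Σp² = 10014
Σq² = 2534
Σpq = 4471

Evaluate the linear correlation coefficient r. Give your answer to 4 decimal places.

-0.4797

r = (nΣpq − ΣpΣq) / √[(nΣp² − (Σp)²)(nΣq² − (Σq)²)]
Numerator: 12×4471 − 342×162 = -1752
Denominator: √[(120168 − 116964)(30408 − 26244)] = √[3204 × 4164] = 3652.5958
r = -1752 / 3652.5958 ≈ -0.4797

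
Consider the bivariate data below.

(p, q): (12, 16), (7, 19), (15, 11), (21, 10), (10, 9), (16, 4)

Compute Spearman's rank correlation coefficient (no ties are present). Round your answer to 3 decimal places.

Rank p: 3, 1, 4, 6, 2, 5
Rank q: 5, 6, 4, 3, 2, 1
d = rank(p) − rank(q): -2, -5, 0, 3, 0, 4; Σd² = 54
ρ = 1 − 6Σd² / [n(n²−1)] = 1 − 6×54 / (6×35) = 1 − 324/210 ≈ -0.543

-0.543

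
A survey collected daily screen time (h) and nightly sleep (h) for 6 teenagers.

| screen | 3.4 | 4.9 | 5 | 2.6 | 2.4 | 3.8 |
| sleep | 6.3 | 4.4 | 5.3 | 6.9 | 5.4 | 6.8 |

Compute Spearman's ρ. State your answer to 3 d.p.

Rank screen: 3, 5, 6, 2, 1, 4
Rank sleep: 4, 1, 2, 6, 3, 5
d = rank(screen) − rank(sleep): -1, 4, 4, -4, -2, -1; Σd² = 54
ρ = 1 − 6Σd² / [n(n²−1)] = 1 − 6×54 / (6×35) = 1 − 324/210 ≈ -0.543

-0.543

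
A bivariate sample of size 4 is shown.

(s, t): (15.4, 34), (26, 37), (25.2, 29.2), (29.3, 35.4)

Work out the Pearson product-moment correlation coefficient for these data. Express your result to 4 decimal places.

0.1266

n = 4, Σs = 95.9, Σt = 135.6, Σs² = 2406.69, Σt² = 4630.8, Σst = 3258.66
nΣst − ΣsΣt = 13034.64 − 13004.04 = 30.6
nΣs² − (Σs)² = 9626.76 − 9196.81 = 429.95; nΣt² − (Σt)² = 18523.2 − 18387.36 = 135.84
r = 30.6 / √(429.95 × 135.84) = 30.6 / 241.6700 ≈ 0.1266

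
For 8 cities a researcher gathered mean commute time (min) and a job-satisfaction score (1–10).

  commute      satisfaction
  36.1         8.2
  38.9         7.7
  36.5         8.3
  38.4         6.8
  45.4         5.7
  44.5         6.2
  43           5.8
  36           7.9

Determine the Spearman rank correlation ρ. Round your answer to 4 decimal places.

Rank commute: 2, 5, 3, 4, 8, 7, 6, 1
Rank satisfaction: 7, 5, 8, 4, 1, 3, 2, 6
d = rank(commute) − rank(satisfaction): -5, 0, -5, 0, 7, 4, 4, -5; Σd² = 156
ρ = 1 − 6Σd² / [n(n²−1)] = 1 − 6×156 / (8×63) = 1 − 936/504 ≈ -0.8571

-0.8571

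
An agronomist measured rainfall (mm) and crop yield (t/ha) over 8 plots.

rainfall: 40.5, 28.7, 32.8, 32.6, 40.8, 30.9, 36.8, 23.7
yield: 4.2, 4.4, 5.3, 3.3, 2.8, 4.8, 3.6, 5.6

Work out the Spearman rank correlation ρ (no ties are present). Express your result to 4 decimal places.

-0.6905

Rank rainfall: 7, 2, 5, 4, 8, 3, 6, 1
Rank yield: 4, 5, 7, 2, 1, 6, 3, 8
d = rank(rainfall) − rank(yield): 3, -3, -2, 2, 7, -3, 3, -7; Σd² = 142
ρ = 1 − 6Σd² / [n(n²−1)] = 1 − 6×142 / (8×63) = 1 − 852/504 ≈ -0.6905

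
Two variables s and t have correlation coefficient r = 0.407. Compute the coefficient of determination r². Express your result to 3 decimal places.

0.166

r² = (0.407)² = 0.166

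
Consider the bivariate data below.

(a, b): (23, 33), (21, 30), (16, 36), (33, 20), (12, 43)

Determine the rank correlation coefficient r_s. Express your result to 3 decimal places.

-0.900

Rank a: 4, 3, 2, 5, 1
Rank b: 3, 2, 4, 1, 5
d = rank(a) − rank(b): 1, 1, -2, 4, -4; Σd² = 38
ρ = 1 − 6Σd² / [n(n²−1)] = 1 − 6×38 / (5×24) = 1 − 228/120 ≈ -0.900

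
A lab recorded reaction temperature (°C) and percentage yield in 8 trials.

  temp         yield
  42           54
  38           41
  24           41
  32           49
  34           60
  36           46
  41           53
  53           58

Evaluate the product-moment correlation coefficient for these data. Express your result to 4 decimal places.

0.5739

n = 8, Σx = 300, Σy = 402, Σx² = 11750, Σy² = 20568, Σxy = 15321
nΣxy − ΣxΣy = 122568 − 120600 = 1968
nΣx² − (Σx)² = 94000 − 90000 = 4000; nΣy² − (Σy)² = 164544 − 161604 = 2940
r = 1968 / √(4000 × 2940) = 1968 / 3429.2856 ≈ 0.5739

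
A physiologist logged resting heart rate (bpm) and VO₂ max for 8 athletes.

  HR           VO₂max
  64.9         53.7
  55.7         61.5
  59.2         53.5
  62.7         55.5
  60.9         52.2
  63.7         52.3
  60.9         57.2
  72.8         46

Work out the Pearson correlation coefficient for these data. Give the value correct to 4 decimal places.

n = 8, Σx = 500.8, Σy = 431.9, Σx² = 31525.58, Σy² = 23456.41, Σxy = 26900.5
nΣxy − ΣxΣy = 215204 − 216295.52 = -1091.52
nΣx² − (Σx)² = 252204.64 − 250800.64 = 1404; nΣy² − (Σy)² = 187651.28 − 186537.61 = 1113.67
r = -1091.52 / √(1404 × 1113.67) = -1091.52 / 1250.4370 ≈ -0.8729

-0.8729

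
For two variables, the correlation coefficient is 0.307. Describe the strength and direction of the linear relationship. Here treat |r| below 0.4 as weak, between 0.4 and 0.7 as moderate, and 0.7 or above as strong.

weak positive

r = 0.307 > 0 so the relationship is positive.
|r| = 0.307, which falls in the weak range.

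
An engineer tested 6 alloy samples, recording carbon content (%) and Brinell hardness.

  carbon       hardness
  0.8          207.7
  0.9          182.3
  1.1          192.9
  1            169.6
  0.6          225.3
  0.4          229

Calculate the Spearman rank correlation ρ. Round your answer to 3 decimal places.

-0.829

Rank carbon: 3, 4, 6, 5, 2, 1
Rank hardness: 4, 2, 3, 1, 5, 6
d = rank(carbon) − rank(hardness): -1, 2, 3, 4, -3, -5; Σd² = 64
ρ = 1 − 6Σd² / [n(n²−1)] = 1 − 6×64 / (6×35) = 1 − 384/210 ≈ -0.829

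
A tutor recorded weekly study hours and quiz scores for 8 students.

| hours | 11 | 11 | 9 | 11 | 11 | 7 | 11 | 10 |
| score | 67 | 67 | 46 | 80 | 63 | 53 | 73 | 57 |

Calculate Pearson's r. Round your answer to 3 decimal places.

0.729

n = 8, Σx = 81, Σy = 506, Σx² = 835, Σy² = 32850, Σxy = 5205
nΣxy − ΣxΣy = 41640 − 40986 = 654
nΣx² − (Σx)² = 6680 − 6561 = 119; nΣy² − (Σy)² = 262800 − 256036 = 6764
r = 654 / √(119 × 6764) = 654 / 897.1711 ≈ 0.729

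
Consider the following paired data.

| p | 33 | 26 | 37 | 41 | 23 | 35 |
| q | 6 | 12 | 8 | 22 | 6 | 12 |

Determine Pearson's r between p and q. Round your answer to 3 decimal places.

0.589

n = 6, Σp = 195, Σq = 66, Σp² = 6569, Σq² = 908, Σpq = 2266
nΣpq − ΣpΣq = 13596 − 12870 = 726
nΣp² − (Σp)² = 39414 − 38025 = 1389; nΣq² − (Σq)² = 5448 − 4356 = 1092
r = 726 / √(1389 × 1092) = 726 / 1231.5795 ≈ 0.589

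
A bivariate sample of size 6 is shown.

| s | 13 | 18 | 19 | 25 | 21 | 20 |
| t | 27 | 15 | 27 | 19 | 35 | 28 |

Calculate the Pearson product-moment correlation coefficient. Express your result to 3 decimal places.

-0.110

n = 6, Σs = 116, Σt = 151, Σs² = 2320, Σt² = 4053, Σst = 2904
nΣst − ΣsΣt = 17424 − 17516 = -92
nΣs² − (Σs)² = 13920 − 13456 = 464; nΣt² − (Σt)² = 24318 − 22801 = 1517
r = -92 / √(464 × 1517) = -92 / 838.9803 ≈ -0.110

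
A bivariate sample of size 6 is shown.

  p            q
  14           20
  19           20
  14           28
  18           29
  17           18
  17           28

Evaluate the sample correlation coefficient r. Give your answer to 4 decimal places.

n = 6, Σp = 99, Σq = 143, Σp² = 1655, Σq² = 3533, Σpq = 2356
nΣpq − ΣpΣq = 14136 − 14157 = -21
nΣp² − (Σp)² = 9930 − 9801 = 129; nΣq² − (Σq)² = 21198 − 20449 = 749
r = -21 / √(129 × 749) = -21 / 310.8392 ≈ -0.0676

-0.0676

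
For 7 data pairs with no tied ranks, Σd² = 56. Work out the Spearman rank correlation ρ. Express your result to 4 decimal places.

ρ = 1 − 6Σd² / [n(n²−1)] = 1 − 6×56 / (7×48)
  = 1 − 336/336 = 1 − 1.00000 ≈ 0.0000

0.0000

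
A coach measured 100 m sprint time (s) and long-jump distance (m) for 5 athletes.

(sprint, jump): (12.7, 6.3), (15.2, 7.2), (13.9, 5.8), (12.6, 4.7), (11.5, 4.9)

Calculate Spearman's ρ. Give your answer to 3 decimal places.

0.800

Rank sprint: 3, 5, 4, 2, 1
Rank jump: 4, 5, 3, 1, 2
d = rank(sprint) − rank(jump): -1, 0, 1, 1, -1; Σd² = 4
ρ = 1 − 6Σd² / [n(n²−1)] = 1 − 6×4 / (5×24) = 1 − 24/120 ≈ 0.800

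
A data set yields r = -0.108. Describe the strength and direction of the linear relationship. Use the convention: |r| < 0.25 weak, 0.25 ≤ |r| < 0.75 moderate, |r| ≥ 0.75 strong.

r = -0.108 < 0 so the relationship is negative.
|r| = 0.108, which falls in the weak range.

weak negative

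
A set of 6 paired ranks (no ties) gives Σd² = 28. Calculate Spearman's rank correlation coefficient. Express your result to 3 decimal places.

ρ = 1 − 6Σd² / [n(n²−1)] = 1 − 6×28 / (6×35)
  = 1 − 168/210 = 1 − 0.8000 ≈ 0.200

0.200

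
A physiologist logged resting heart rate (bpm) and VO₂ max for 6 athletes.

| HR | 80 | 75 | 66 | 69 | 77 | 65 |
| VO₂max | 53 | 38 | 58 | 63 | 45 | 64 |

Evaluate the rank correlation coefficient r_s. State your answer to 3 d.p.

-0.714

Rank HR: 6, 4, 2, 3, 5, 1
Rank VO₂max: 3, 1, 4, 5, 2, 6
d = rank(HR) − rank(VO₂max): 3, 3, -2, -2, 3, -5; Σd² = 60
ρ = 1 − 6Σd² / [n(n²−1)] = 1 − 6×60 / (6×35) = 1 − 360/210 ≈ -0.714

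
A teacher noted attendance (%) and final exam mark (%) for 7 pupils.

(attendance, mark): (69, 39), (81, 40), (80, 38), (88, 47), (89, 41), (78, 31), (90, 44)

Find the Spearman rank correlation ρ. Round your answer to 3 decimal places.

Rank attendance: 1, 4, 3, 5, 6, 2, 7
Rank mark: 3, 4, 2, 7, 5, 1, 6
d = rank(attendance) − rank(mark): -2, 0, 1, -2, 1, 1, 1; Σd² = 12
ρ = 1 − 6Σd² / [n(n²−1)] = 1 − 6×12 / (7×48) = 1 − 72/336 ≈ 0.786

0.786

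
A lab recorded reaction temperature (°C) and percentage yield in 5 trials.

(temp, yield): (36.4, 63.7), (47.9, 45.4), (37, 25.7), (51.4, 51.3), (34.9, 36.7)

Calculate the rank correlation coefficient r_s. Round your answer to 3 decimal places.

0.200

Rank temp: 2, 4, 3, 5, 1
Rank yield: 5, 3, 1, 4, 2
d = rank(temp) − rank(yield): -3, 1, 2, 1, -1; Σd² = 16
ρ = 1 − 6Σd² / [n(n²−1)] = 1 − 6×16 / (5×24) = 1 − 96/120 ≈ 0.200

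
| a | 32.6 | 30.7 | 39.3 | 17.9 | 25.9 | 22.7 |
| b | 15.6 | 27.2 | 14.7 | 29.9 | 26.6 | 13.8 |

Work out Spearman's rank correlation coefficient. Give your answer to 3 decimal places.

Rank a: 5, 4, 6, 1, 3, 2
Rank b: 3, 5, 2, 6, 4, 1
d = rank(a) − rank(b): 2, -1, 4, -5, -1, 1; Σd² = 48
ρ = 1 − 6Σd² / [n(n²−1)] = 1 − 6×48 / (6×35) = 1 − 288/210 ≈ -0.371

-0.371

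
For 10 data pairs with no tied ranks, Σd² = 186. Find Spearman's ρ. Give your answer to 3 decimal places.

ρ = 1 − 6Σd² / [n(n²−1)] = 1 − 6×186 / (10×99)
  = 1 − 1116/990 = 1 − 1.1273 ≈ -0.127

-0.127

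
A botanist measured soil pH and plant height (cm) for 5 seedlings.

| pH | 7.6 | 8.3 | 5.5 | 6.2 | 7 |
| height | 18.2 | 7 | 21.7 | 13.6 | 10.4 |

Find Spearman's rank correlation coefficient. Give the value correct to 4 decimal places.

Rank pH: 4, 5, 1, 2, 3
Rank height: 4, 1, 5, 3, 2
d = rank(pH) − rank(height): 0, 4, -4, -1, 1; Σd² = 34
ρ = 1 − 6Σd² / [n(n²−1)] = 1 − 6×34 / (5×24) = 1 − 204/120 ≈ -0.7000

-0.7000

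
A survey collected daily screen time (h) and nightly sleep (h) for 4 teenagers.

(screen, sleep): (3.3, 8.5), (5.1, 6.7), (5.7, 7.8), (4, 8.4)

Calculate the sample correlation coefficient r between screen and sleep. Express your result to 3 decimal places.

-0.675

n = 4, Σx = 18.1, Σy = 31.4, Σx² = 85.39, Σy² = 248.54, Σxy = 140.28
nΣxy − ΣxΣy = 561.12 − 568.34 = -7.22
nΣx² − (Σx)² = 341.56 − 327.61 = 13.95; nΣy² − (Σy)² = 994.16 − 985.96 = 8.2
r = -7.22 / √(13.95 × 8.2) = -7.22 / 10.6953 ≈ -0.675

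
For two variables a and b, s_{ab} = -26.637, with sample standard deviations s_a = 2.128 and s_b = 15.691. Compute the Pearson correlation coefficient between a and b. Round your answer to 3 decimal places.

r = Cov(a,b) / (s_a · s_b) = -26.637 / (2.128 × 15.691)
  = -26.637 / 33.3904 ≈ -0.798

-0.798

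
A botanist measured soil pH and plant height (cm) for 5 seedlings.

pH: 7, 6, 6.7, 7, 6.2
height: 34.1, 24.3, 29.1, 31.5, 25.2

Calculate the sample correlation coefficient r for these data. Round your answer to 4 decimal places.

n = 5, Σx = 32.9, Σy = 144.2, Σx² = 217.33, Σy² = 4227.4, Σxy = 956.21
nΣxy − ΣxΣy = 4781.05 − 4744.18 = 36.87
nΣx² − (Σx)² = 1086.65 − 1082.41 = 4.24; nΣy² − (Σy)² = 21137 − 20793.64 = 343.36
r = 36.87 / √(4.24 × 343.36) = 36.87 / 38.1556 ≈ 0.9663

0.9663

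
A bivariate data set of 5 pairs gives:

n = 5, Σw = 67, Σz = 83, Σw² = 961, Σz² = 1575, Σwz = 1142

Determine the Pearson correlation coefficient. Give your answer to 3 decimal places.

0.267

r = (nΣwz − ΣwΣz) / √[(nΣw² − (Σw)²)(nΣz² − (Σz)²)]
Numerator: 5×1142 − 67×83 = 149
Denominator: √[(4805 − 4489)(7875 − 6889)] = √[316 × 986] = 558.1899
r = 149 / 558.1899 ≈ 0.267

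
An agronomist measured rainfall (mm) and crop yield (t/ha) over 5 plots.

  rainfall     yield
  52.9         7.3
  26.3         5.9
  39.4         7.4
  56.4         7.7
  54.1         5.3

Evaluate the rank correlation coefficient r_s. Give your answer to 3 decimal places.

Rank rainfall: 3, 1, 2, 5, 4
Rank yield: 3, 2, 4, 5, 1
d = rank(rainfall) − rank(yield): 0, -1, -2, 0, 3; Σd² = 14
ρ = 1 − 6Σd² / [n(n²−1)] = 1 − 6×14 / (5×24) = 1 − 84/120 ≈ 0.300

0.300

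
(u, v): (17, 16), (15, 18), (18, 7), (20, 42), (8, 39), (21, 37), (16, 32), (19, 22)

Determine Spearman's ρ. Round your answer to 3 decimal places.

0.167

Rank u: 4, 2, 5, 7, 1, 8, 3, 6
Rank v: 2, 3, 1, 8, 7, 6, 5, 4
d = rank(u) − rank(v): 2, -1, 4, -1, -6, 2, -2, 2; Σd² = 70
ρ = 1 − 6Σd² / [n(n²−1)] = 1 − 6×70 / (8×63) = 1 − 420/504 ≈ 0.167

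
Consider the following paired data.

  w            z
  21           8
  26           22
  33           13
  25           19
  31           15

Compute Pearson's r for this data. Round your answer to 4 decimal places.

n = 5, Σw = 136, Σz = 77, Σw² = 3792, Σz² = 1303, Σwz = 2109
nΣwz − ΣwΣz = 10545 − 10472 = 73
nΣw² − (Σw)² = 18960 − 18496 = 464; nΣz² − (Σz)² = 6515 − 5929 = 586
r = 73 / √(464 × 586) = 73 / 521.4441 ≈ 0.1400

0.1400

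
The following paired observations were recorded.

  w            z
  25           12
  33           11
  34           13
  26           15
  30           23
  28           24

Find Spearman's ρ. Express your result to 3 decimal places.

Rank w: 1, 5, 6, 2, 4, 3
Rank z: 2, 1, 3, 4, 5, 6
d = rank(w) − rank(z): -1, 4, 3, -2, -1, -3; Σd² = 40
ρ = 1 − 6Σd² / [n(n²−1)] = 1 − 6×40 / (6×35) = 1 − 240/210 ≈ -0.143

-0.143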